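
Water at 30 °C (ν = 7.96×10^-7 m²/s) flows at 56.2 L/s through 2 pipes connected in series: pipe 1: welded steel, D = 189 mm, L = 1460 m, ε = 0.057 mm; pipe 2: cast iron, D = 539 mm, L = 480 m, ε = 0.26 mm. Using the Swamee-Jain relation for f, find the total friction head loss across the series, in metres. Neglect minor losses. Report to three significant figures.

Pipe 1: V = 2.003 m/s, Re = 4.76×10^5, ε/D = 3.02×10^-4, f = 0.01644, h_1 = f(L/D)V²/2g = 25.98 m
Pipe 2: V = 0.2463 m/s, Re = 1.67×10^5, ε/D = 4.82×10^-4, f = 0.01917, h_2 = f(L/D)V²/2g = 0.05279 m
Series → Q common, losses add: H = Σh = 26.03 m

H ≈ 26.0 m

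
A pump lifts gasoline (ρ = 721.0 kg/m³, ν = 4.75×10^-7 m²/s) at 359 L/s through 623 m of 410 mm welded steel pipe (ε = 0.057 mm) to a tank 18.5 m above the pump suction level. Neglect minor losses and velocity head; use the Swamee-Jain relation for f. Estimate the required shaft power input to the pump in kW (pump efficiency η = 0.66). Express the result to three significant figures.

V = 4Q/(πD²) = 2.719 m/s; Re = 2.35×10^6; ε/D = 1.39×10^-4; f = 0.01341
h_f = f(L/D)V²/2g = 7.681 m
Total head H = z + h_f = 18.5 + 7.681 = 26.18 m
P_hyd = ρgQH = 721.0·9.81·0.359·26.18 = 66.48 kW
P_shaft = P_hyd/η = 66.48/0.66 = 100.7 kW

P_shaft ≈ 101 kW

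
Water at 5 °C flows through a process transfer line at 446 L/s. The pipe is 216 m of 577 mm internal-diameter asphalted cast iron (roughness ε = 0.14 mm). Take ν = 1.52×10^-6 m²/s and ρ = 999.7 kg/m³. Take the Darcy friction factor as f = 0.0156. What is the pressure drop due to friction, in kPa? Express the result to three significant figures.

V = 4Q/(πD²) = 4·0.446/(π·0.577²) = 1.706 m/s
h_f = f(L/D)V²/(2g) = 0.01560·(216/0.577)·1.706²/(2·9.81) = 0.8659 m
Δp = ρg·h_f = 999.7·9.81·0.8659 = 8.492 kPa

Δp ≈ 8.49 kPa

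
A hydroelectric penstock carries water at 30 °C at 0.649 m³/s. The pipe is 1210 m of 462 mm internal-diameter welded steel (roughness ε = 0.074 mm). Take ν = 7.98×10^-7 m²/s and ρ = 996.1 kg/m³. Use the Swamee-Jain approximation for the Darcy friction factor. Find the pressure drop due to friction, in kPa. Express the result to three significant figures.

V = 4Q/(πD²) = 4·0.649/(π·0.462²) = 3.871 m/s
Re = VD/ν = 3.871·0.462/7.98×10^-7 = 2.24×10^6 → turbulent
ε/D = 0.074/462 = 1.60×10^-4
Swamee-Jain: f = 0.01374
h_f = f(L/D)V²/(2g) = 0.01374·(1210/0.462)·3.871²/(2·9.81) = 27.50 m
Δp = ρg·h_f = 996.1·9.81·27.50 = 268.7 kPa

Δp ≈ 269 kPa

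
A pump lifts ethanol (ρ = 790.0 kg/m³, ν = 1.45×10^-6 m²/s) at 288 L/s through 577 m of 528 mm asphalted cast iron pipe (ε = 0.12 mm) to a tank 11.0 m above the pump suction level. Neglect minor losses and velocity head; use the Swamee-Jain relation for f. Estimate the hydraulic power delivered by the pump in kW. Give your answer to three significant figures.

P_hyd ≈ 28.0 kW

V = 4Q/(πD²) = 1.315 m/s; Re = 4.79×10^5; ε/D = 2.27×10^-4; f = 0.01582
h_f = f(L/D)V²/2g = 1.524 m
Total head H = z + h_f = 11.0 + 1.524 = 12.52 m
P_hyd = ρgQH = 790.0·9.81·0.288·12.52 = 27.95 kW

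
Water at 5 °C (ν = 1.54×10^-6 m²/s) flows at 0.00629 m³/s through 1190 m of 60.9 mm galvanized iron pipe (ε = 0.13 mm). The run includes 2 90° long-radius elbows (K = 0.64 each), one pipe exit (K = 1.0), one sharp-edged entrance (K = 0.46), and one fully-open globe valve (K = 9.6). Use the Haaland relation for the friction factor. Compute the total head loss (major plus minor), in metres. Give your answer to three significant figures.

V = 4Q/(πD²) = 2.159 m/s; V²/2g = 0.2377 m
Re = 8.54×10^4, ε/D = 0.00213 → f = 0.02556 (Haaland)
Major: h_f = f(L/D)·V²/2g = 0.02556·19540·0.2377 = 118.7 m
Minor: ΣK = 12.3; h_m = ΣK·V²/2g = 2.933 m
Total H_L = 118.7 + 2.933 = 121.6 m

H_L ≈ 122 m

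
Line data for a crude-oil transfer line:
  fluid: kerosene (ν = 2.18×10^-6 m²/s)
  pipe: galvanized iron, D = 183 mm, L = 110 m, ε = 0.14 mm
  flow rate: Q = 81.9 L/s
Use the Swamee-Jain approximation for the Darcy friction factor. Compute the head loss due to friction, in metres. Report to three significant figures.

V = 4Q/(πD²) = 4·0.0819/(π·0.183²) = 3.114 m/s
Re = VD/ν = 3.114·0.183/2.18×10^-6 = 2.61×10^5 → turbulent
ε/D = 0.14/183 = 7.65×10^-4
Swamee-Jain: f = 0.01986
h_f = f(L/D)V²/(2g) = 0.01986·(110/0.183)·3.114²/(2·9.81) = 5.900 m

h_f ≈ 5.90 m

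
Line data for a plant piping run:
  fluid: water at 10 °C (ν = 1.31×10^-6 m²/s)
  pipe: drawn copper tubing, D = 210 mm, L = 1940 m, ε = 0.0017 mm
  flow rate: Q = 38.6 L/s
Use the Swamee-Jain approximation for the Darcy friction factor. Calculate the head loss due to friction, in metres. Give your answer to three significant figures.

V = 4Q/(πD²) = 4·0.0386/(π·0.210²) = 1.114 m/s
Re = VD/ν = 1.114·0.210/1.31×10^-6 = 1.79×10^5 → turbulent
ε/D = 0.0017/210 = 8.10×10^-6
Swamee-Jain: f = 0.01595
h_f = f(L/D)V²/(2g) = 0.01595·(1940/0.210)·1.114²/(2·9.81) = 9.327 m

h_f ≈ 9.33 m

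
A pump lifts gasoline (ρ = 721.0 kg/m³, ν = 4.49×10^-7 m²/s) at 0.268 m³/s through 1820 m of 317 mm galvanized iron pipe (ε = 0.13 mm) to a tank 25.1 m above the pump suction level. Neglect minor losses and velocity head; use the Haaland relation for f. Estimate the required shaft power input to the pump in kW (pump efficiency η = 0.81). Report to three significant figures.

P_shaft ≈ 187 kW

V = 4Q/(πD²) = 3.396 m/s; Re = 2.40×10^6; ε/D = 4.10×10^-4; f = 0.01623
h_f = f(L/D)V²/2g = 54.76 m
Total head H = z + h_f = 25.1 + 54.76 = 79.86 m
P_hyd = ρgQH = 721.0·9.81·0.268·79.86 = 151.4 kW
P_shaft = P_hyd/η = 151.4/0.81 = 186.9 kW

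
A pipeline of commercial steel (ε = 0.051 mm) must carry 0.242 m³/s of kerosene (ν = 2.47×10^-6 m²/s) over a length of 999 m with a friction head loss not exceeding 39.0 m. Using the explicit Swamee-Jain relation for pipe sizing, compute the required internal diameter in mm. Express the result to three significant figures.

Swamee-Jain (Type III): D = 0.66·[ε^1.25·(LQ²/(gh_f))^4.75 + ν·Q^9.4·(L/(gh_f))^5.2]^0.04
LQ²/(gh_f) = 0.1529; L/(gh_f) = 2.611
Term 1 = ε^1.25·(…)^4.75 = 5.76×10^-10; Term 2 = ν·Q^9.4·(…)^5.2 = 5.86×10^-10
D = 0.66·(5.76×10^-10 + 5.86×10^-10)^0.04 = 0.2898 m = 290 mm
Check: V = 3.67 m/s, Re = 4.30×10^5, f = 0.01550, h_f = 36.6 m ≈ 39.0 m ✓

D ≈ 290 mm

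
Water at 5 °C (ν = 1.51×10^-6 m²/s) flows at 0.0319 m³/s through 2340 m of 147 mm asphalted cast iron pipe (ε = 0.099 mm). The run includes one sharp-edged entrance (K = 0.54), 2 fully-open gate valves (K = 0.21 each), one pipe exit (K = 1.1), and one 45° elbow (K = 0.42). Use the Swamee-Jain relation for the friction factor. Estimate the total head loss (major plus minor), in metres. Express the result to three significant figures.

H_L ≈ 57.6 m

V = 4Q/(πD²) = 1.880 m/s; V²/2g = 0.1801 m
Re = 1.83×10^5, ε/D = 6.73×10^-4 → f = 0.01993 (Swamee-Jain)
Major: h_f = f(L/D)·V²/2g = 0.01993·15918·0.1801 = 57.13 m
Minor: ΣK = 2.48; h_m = ΣK·V²/2g = 0.4466 m
Total H_L = 57.13 + 0.4466 = 57.58 m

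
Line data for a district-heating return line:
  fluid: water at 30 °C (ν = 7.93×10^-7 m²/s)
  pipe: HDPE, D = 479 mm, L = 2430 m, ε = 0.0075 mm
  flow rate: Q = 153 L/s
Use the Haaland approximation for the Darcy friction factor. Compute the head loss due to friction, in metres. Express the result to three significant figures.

V = 4Q/(πD²) = 4·0.153/(π·0.479²) = 0.8490 m/s
Re = VD/ν = 0.8490·0.479/7.93×10^-7 = 5.13×10^5 → turbulent
ε/D = 0.0075/479 = 1.57×10^-5
Haaland: f = 0.01319
h_f = f(L/D)V²/(2g) = 0.01319·(2430/0.479)·0.8490²/(2·9.81) = 2.458 m

h_f ≈ 2.46 m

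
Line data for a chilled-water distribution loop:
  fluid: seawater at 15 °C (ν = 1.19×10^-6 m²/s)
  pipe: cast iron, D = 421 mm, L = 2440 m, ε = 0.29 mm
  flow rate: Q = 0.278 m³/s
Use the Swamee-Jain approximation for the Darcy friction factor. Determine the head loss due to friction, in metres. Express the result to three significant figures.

h_f ≈ 22.0 m

V = 4Q/(πD²) = 4·0.278/(π·0.421²) = 1.997 m/s
Re = VD/ν = 1.997·0.421/1.19×10^-6 = 7.07×10^5 → turbulent
ε/D = 0.29/421 = 6.89×10^-4
Swamee-Jain: f = 0.01864
h_f = f(L/D)V²/(2g) = 0.01864·(2440/0.421)·1.997²/(2·9.81) = 21.95 m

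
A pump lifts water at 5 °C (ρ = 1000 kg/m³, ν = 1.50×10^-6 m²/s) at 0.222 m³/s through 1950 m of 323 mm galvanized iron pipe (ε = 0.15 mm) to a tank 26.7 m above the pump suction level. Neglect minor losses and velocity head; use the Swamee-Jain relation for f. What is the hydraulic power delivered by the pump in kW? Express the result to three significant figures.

P_hyd ≈ 144 kW

V = 4Q/(πD²) = 2.709 m/s; Re = 5.83×10^5; ε/D = 4.64×10^-4; f = 0.01742
h_f = f(L/D)V²/2g = 39.34 m
Total head H = z + h_f = 26.7 + 39.34 = 66.04 m
P_hyd = ρgQH = 1000·9.81·0.222·66.04 = 143.8 kW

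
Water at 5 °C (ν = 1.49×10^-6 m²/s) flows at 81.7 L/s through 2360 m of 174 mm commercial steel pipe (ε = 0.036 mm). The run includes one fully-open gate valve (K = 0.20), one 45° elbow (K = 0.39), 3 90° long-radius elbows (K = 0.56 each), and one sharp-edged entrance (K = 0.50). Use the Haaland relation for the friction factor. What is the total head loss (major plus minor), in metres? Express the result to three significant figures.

H_L ≈ 129 m

V = 4Q/(πD²) = 3.436 m/s; V²/2g = 0.6017 m
Re = 4.01×10^5, ε/D = 2.07×10^-4 → f = 0.01565 (Haaland)
Major: h_f = f(L/D)·V²/2g = 0.01565·13563·0.6017 = 127.7 m
Minor: ΣK = 2.77; h_m = ΣK·V²/2g = 1.667 m
Total H_L = 127.7 + 1.667 = 129.4 m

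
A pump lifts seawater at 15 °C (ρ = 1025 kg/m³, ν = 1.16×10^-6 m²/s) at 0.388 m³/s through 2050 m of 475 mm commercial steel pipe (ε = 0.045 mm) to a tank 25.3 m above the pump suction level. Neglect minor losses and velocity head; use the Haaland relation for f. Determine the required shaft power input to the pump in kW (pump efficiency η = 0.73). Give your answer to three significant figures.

V = 4Q/(πD²) = 2.190 m/s; Re = 8.97×10^5; ε/D = 9.47×10^-5; f = 0.01337
h_f = f(L/D)V²/2g = 14.10 m
Total head H = z + h_f = 25.3 + 14.10 = 39.40 m
P_hyd = ρgQH = 1025·9.81·0.388·39.40 = 153.7 kW
P_shaft = P_hyd/η = 153.7/0.73 = 210.6 kW

P_shaft ≈ 211 kW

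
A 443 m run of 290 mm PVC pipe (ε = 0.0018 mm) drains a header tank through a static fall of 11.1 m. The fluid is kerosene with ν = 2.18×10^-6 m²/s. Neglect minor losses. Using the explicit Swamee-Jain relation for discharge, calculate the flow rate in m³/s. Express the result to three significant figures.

Q ≈ 0.214 m³/s

Swamee-Jain (Type II): Q = -0.965·√(gD⁵h_f/L)·ln[ε/(3.7D) + √(3.17ν²L/(gD³h_f))]
√(gD⁵h_f/L) = √(9.81·0.290⁵·11.1/443) = 0.02245
ε/(3.7D) = 1.68×10^-6; √(3.17ν²L/(gD³h_f)) = 5.01×10^-5
Q = -0.965·0.02245·ln(5.181×10^-5) = 0.2138 m³/s
Check: V = 3.24 m/s, Re = 4.31×10^5, f = 0.01354, h_f = 11.0 m ≈ 11.1 m ✓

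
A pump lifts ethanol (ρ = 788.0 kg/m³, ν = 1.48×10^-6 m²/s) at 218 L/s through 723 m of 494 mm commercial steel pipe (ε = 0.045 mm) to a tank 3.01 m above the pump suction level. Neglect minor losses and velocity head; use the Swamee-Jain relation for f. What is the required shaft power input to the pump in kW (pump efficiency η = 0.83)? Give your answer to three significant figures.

V = 4Q/(πD²) = 1.137 m/s; Re = 3.80×10^5; ε/D = 9.11×10^-5; f = 0.01487
h_f = f(L/D)V²/2g = 1.435 m
Total head H = z + h_f = 3.01 + 1.435 = 4.445 m
P_hyd = ρgQH = 788.0·9.81·0.218·4.445 = 7.490 kW
P_shaft = P_hyd/η = 7.490/0.83 = 9.024 kW

P_shaft ≈ 9.02 kW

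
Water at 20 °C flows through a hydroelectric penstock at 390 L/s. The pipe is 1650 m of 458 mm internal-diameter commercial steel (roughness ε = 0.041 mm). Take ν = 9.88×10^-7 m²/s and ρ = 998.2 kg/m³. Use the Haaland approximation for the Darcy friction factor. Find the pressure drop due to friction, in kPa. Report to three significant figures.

V = 4Q/(πD²) = 4·0.390/(π·0.458²) = 2.367 m/s
Re = VD/ν = 2.367·0.458/9.88×10^-7 = 1.10×10^6 → turbulent
ε/D = 0.041/458 = 8.95×10^-5
Haaland: f = 0.01307
h_f = f(L/D)V²/(2g) = 0.01307·(1650/0.458)·2.367²/(2·9.81) = 13.45 m
Δp = ρg·h_f = 998.2·9.81·13.45 = 131.7 kPa

Δp ≈ 132 kPa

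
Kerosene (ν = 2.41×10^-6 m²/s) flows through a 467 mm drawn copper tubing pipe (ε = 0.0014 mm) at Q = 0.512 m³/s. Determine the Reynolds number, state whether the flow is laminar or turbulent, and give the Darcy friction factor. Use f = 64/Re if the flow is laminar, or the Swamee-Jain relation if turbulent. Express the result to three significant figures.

V = 4Q/(πD²) = 2.989 m/s
Re = VD/ν = 2.989·0.467/2.41×10^-6 = 5.79×10^5
Re > 4000 → turbulent; ε/D = 3.00×10^-6
Swamee-Jain: f = 0.01281

Re ≈ 5.79×10^5; turbulent; f ≈ 0.0128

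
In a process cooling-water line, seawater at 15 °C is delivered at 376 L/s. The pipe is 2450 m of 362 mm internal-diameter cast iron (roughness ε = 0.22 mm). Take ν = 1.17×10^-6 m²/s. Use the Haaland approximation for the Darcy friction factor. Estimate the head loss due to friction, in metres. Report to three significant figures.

h_f ≈ 82.1 m

V = 4Q/(πD²) = 4·0.376/(π·0.362²) = 3.653 m/s
Re = VD/ν = 3.653·0.362/1.17×10^-6 = 1.13×10^6 → turbulent
ε/D = 0.22/362 = 6.08×10^-4
Haaland: f = 0.01783
h_f = f(L/D)V²/(2g) = 0.01783·(2450/0.362)·3.653²/(2·9.81) = 82.08 m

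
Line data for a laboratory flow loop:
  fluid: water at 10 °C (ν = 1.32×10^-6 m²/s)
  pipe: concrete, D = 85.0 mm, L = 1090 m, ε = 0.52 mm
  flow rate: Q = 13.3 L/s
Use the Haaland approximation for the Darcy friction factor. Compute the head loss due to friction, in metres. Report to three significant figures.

V = 4Q/(πD²) = 4·0.0133/(π·0.0850²) = 2.344 m/s
Re = VD/ν = 2.344·0.0850/1.32×10^-6 = 1.51×10^5 → turbulent
ε/D = 0.52/85.0 = 0.00612
Haaland: f = 0.03288
h_f = f(L/D)V²/(2g) = 0.03288·(1090/0.0850)·2.344²/(2·9.81) = 118.0 m

h_f ≈ 118 m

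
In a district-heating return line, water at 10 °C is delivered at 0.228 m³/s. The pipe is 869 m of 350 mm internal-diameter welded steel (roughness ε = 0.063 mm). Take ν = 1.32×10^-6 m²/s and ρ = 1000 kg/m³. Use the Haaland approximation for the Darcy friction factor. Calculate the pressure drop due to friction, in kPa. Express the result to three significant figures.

Δp ≈ 103 kPa

V = 4Q/(πD²) = 4·0.228/(π·0.350²) = 2.370 m/s
Re = VD/ν = 2.370·0.350/1.32×10^-6 = 6.28×10^5 → turbulent
ε/D = 0.063/350 = 1.80×10^-4
Haaland: f = 0.01482
h_f = f(L/D)V²/(2g) = 0.01482·(869/0.350)·2.370²/(2·9.81) = 10.53 m
Δp = ρg·h_f = 1000·9.81·10.53 = 103.3 kPa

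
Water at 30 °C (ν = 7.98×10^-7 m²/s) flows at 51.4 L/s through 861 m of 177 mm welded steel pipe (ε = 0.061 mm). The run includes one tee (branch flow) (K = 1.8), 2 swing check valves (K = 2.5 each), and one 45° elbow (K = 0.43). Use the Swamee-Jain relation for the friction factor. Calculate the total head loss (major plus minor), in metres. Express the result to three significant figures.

V = 4Q/(πD²) = 2.089 m/s; V²/2g = 0.2224 m
Re = 4.63×10^5, ε/D = 3.45×10^-4 → f = 0.01680 (Swamee-Jain)
Major: h_f = f(L/D)·V²/2g = 0.01680·4864·0.2224 = 18.18 m
Minor: ΣK = 7.23; h_m = ΣK·V²/2g = 1.608 m
Total H_L = 18.18 + 1.608 = 19.78 m

H_L ≈ 19.8 m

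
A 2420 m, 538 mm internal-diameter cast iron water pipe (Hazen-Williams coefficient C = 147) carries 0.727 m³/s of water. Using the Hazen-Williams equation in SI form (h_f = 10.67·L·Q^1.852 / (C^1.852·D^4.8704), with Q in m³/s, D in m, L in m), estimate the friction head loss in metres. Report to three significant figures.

h_f = 10.67·2420·0.727^1.852 / (147^1.852·0.538^4.8704) = 28.37 m

h_f ≈ 28.4 m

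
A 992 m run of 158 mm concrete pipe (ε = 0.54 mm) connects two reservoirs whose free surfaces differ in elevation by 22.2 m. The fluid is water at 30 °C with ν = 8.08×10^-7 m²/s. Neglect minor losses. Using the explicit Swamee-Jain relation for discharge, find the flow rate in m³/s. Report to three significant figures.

Swamee-Jain (Type II): Q = -0.965·√(gD⁵h_f/L)·ln[ε/(3.7D) + √(3.17ν²L/(gD³h_f))]
√(gD⁵h_f/L) = √(9.81·0.158⁵·22.2/992) = 0.004649
ε/(3.7D) = 9.24×10^-4; √(3.17ν²L/(gD³h_f)) = 4.89×10^-5
Q = -0.965·0.004649·ln(9.726×10^-4) = 0.03112 m³/s
Check: V = 1.59 m/s, Re = 3.10×10^5, f = 0.02769, h_f = 22.3 m ≈ 22.2 m ✓

Q ≈ 0.0311 m³/s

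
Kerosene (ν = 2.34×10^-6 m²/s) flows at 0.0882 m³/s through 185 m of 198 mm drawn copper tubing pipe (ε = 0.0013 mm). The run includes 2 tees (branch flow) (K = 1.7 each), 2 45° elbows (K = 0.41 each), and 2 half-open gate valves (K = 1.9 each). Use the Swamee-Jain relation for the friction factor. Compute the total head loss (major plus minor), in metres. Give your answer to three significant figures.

H_L ≈ 9.23 m

V = 4Q/(πD²) = 2.864 m/s; V²/2g = 0.4182 m
Re = 2.42×10^5, ε/D = 6.57×10^-6 → f = 0.01503 (Swamee-Jain)
Major: h_f = f(L/D)·V²/2g = 0.01503·934.3·0.4182 = 5.875 m
Minor: ΣK = 8.02; h_m = ΣK·V²/2g = 3.354 m
Total H_L = 5.875 + 3.354 = 9.229 m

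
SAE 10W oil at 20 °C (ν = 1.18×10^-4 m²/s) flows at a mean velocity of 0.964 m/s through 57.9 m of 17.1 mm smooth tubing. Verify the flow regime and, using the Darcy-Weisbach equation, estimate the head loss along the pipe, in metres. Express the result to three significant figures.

Re = VD/ν = 0.964·0.01710/1.18×10^-4 = 140 → laminar (Re < 2300)
f = 64/Re = 0.4581
h_f = f(L/D)V²/(2g) = 0.4581·(57.9/0.01710)·0.964²/(2·9.81) = 73.47 m

h_f ≈ 73.5 m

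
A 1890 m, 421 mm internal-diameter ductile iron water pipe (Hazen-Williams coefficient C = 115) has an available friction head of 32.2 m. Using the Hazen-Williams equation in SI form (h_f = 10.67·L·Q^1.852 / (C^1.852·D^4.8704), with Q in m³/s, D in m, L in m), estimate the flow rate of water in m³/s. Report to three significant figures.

Q ≈ 0.365 m³/s

Rearranging: Q = [h_f·C^1.852·D^4.8704 / (10.67·L)]^(1/1.852)
Q = [32.2·115^1.852·0.421^4.8704 / (10.67·1890)]^0.540 = 0.3652 m³/s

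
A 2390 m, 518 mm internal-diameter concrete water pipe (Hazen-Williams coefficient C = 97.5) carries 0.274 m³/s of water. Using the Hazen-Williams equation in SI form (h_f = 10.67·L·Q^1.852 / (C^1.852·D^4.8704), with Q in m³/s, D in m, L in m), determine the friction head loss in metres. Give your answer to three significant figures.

h_f ≈ 11.8 m

h_f = 10.67·2390·0.274^1.852 / (97.5^1.852·0.518^4.8704) = 11.83 m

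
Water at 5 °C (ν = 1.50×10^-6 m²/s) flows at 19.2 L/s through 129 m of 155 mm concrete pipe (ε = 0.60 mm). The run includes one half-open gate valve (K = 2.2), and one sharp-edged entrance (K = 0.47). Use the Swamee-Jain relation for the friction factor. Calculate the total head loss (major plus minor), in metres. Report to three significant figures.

V = 4Q/(πD²) = 1.018 m/s; V²/2g = 0.05277 m
Re = 1.05×10^5, ε/D = 0.00387 → f = 0.02945 (Swamee-Jain)
Major: h_f = f(L/D)·V²/2g = 0.02945·832.3·0.05277 = 1.293 m
Minor: ΣK = 2.67; h_m = ΣK·V²/2g = 0.1409 m
Total H_L = 1.293 + 0.1409 = 1.434 m

H_L ≈ 1.43 m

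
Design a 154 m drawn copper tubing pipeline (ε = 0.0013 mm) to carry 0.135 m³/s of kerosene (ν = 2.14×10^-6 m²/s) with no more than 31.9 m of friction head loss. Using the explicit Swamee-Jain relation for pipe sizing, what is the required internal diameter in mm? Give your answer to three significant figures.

D ≈ 159 mm

Swamee-Jain (Type III): D = 0.66·[ε^1.25·(LQ²/(gh_f))^4.75 + ν·Q^9.4·(L/(gh_f))^5.2]^0.04
LQ²/(gh_f) = 0.008969; L/(gh_f) = 0.4921
Term 1 = ε^1.25·(…)^4.75 = 8.28×10^-18; Term 2 = ν·Q^9.4·(…)^5.2 = 3.58×10^-16
D = 0.66·(8.28×10^-18 + 3.58×10^-16)^0.04 = 0.1593 m = 159 mm
Check: V = 6.78 m/s, Re = 5.04×10^5, f = 0.01320, h_f = 29.9 m ≈ 31.9 m ✓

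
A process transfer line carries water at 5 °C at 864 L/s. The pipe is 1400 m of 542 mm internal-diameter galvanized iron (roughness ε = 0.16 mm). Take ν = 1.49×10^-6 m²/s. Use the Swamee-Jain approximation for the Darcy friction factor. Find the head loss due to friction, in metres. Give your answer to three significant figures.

h_f ≈ 28.7 m

V = 4Q/(πD²) = 4·0.864/(π·0.542²) = 3.745 m/s
Re = VD/ν = 3.745·0.542/1.49×10^-6 = 1.36×10^6 → turbulent
ε/D = 0.16/542 = 2.95×10^-4
Swamee-Jain: f = 0.01553
h_f = f(L/D)V²/(2g) = 0.01553·(1400/0.542)·3.745²/(2·9.81) = 28.66 m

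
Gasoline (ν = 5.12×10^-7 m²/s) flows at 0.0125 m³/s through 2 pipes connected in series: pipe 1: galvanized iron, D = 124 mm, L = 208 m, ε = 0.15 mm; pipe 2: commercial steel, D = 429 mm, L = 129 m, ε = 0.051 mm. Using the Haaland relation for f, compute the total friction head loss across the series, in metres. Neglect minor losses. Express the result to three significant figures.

H ≈ 1.97 m

Pipe 1: V = 1.035 m/s, Re = 2.51×10^5, ε/D = 0.00121, f = 0.02150, h_1 = f(L/D)V²/2g = 1.970 m
Pipe 2: V = 0.08648 m/s, Re = 7.25×10^4, ε/D = 1.19×10^-4, f = 0.01952, h_2 = f(L/D)V²/2g = 0.002237 m
Series → Q common, losses add: H = Σh = 1.972 m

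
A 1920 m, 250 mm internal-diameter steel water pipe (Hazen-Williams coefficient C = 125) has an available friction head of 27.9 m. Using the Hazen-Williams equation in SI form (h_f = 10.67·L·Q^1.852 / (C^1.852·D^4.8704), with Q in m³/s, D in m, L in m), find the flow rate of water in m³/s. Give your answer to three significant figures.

Q ≈ 0.0925 m³/s

Rearranging: Q = [h_f·C^1.852·D^4.8704 / (10.67·L)]^(1/1.852)
Q = [27.9·125^1.852·0.250^4.8704 / (10.67·1920)]^0.540 = 0.09251 m³/s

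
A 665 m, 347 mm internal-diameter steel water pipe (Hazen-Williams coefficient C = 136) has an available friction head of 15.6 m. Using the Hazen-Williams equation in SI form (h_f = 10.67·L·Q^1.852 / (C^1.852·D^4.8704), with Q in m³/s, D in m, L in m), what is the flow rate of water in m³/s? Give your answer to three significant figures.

Q ≈ 0.309 m³/s

Rearranging: Q = [h_f·C^1.852·D^4.8704 / (10.67·L)]^(1/1.852)
Q = [15.6·136^1.852·0.347^4.8704 / (10.67·665)]^0.540 = 0.3087 m³/s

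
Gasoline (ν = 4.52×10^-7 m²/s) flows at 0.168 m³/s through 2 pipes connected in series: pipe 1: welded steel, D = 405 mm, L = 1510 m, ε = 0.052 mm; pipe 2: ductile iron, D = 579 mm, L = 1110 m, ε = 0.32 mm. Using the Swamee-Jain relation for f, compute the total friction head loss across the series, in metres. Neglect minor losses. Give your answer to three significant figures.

Pipe 1: V = 1.304 m/s, Re = 1.17×10^6, ε/D = 1.28×10^-4, f = 0.01376, h_1 = f(L/D)V²/2g = 4.446 m
Pipe 2: V = 0.6381 m/s, Re = 8.17×10^5, ε/D = 5.53×10^-4, f = 0.01775, h_2 = f(L/D)V²/2g = 0.7062 m
Series → Q common, losses add: H = Σh = 5.152 m

H ≈ 5.15 m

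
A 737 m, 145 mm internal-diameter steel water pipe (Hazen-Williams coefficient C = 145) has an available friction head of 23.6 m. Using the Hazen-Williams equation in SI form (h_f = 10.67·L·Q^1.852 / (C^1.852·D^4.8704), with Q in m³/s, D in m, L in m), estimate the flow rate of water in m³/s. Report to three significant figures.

Rearranging: Q = [h_f·C^1.852·D^4.8704 / (10.67·L)]^(1/1.852)
Q = [23.6·145^1.852·0.145^4.8704 / (10.67·737)]^0.540 = 0.03924 m³/s

Q ≈ 0.0392 m³/s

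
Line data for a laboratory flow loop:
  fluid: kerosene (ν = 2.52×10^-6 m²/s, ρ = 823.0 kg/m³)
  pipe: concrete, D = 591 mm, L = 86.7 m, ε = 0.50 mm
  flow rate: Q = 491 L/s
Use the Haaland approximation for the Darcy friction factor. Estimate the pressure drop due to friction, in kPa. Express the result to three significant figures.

Δp ≈ 3.79 kPa

V = 4Q/(πD²) = 4·0.491/(π·0.591²) = 1.790 m/s
Re = VD/ν = 1.790·0.591/2.52×10^-6 = 4.20×10^5 → turbulent
ε/D = 0.50/591 = 8.46×10^-4
Haaland: f = 0.01959
h_f = f(L/D)V²/(2g) = 0.01959·(86.7/0.591)·1.790²/(2·9.81) = 0.4693 m
Δp = ρg·h_f = 823.0·9.81·0.4693 = 3.789 kPa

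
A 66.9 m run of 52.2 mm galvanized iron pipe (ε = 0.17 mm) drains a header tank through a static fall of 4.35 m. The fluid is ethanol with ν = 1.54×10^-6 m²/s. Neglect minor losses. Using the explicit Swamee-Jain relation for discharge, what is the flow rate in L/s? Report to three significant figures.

Q ≈ 3.24 L/s

Swamee-Jain (Type II): Q = -0.965·√(gD⁵h_f/L)·ln[ε/(3.7D) + √(3.17ν²L/(gD³h_f))]
√(gD⁵h_f/L) = √(9.81·0.0522⁵·4.35/66.9) = 4.972×10^-4
ε/(3.7D) = 8.80×10^-4; √(3.17ν²L/(gD³h_f)) = 2.88×10^-4
Q = -0.965·4.972×10^-4·ln(0.001168) = 0.003240 m³/s
Check: V = 1.51 m/s, Re = 5.13×10^4, f = 0.02938, h_f = 4.40 m ≈ 4.35 m ✓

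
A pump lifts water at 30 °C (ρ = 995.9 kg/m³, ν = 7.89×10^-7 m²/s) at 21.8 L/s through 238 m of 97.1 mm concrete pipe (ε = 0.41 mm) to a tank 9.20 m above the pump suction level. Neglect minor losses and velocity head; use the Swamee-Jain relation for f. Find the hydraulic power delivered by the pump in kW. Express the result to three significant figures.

P_hyd ≈ 8.71 kW

V = 4Q/(πD²) = 2.944 m/s; Re = 3.62×10^5; ε/D = 0.00422; f = 0.02929
h_f = f(L/D)V²/2g = 31.71 m
Total head H = z + h_f = 9.20 + 31.71 = 40.91 m
P_hyd = ρgQH = 995.9·9.81·0.0218·40.91 = 8.714 kW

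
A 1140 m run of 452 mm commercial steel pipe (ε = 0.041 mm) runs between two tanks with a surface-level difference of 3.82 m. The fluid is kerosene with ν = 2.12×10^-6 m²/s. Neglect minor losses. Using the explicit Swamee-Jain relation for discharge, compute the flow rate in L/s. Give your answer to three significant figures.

Swamee-Jain (Type II): Q = -0.965·√(gD⁵h_f/L)·ln[ε/(3.7D) + √(3.17ν²L/(gD³h_f))]
√(gD⁵h_f/L) = √(9.81·0.452⁵·3.82/1140) = 0.02490
ε/(3.7D) = 2.45×10^-5; √(3.17ν²L/(gD³h_f)) = 6.85×10^-5
Q = -0.965·0.02490·ln(9.302×10^-5) = 0.2231 m³/s
Check: V = 1.39 m/s, Re = 2.96×10^5, f = 0.01537, h_f = 3.82 m ≈ 3.82 m ✓

Q ≈ 223 L/s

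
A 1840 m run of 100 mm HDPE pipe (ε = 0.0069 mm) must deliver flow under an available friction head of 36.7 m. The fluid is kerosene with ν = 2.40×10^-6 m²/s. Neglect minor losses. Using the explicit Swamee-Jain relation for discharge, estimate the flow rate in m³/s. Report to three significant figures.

Swamee-Jain (Type II): Q = -0.965·√(gD⁵h_f/L)·ln[ε/(3.7D) + √(3.17ν²L/(gD³h_f))]
√(gD⁵h_f/L) = √(9.81·0.100⁵·36.7/1840) = 0.001399
ε/(3.7D) = 1.86×10^-5; √(3.17ν²L/(gD³h_f)) = 3.05×10^-4
Q = -0.965·0.001399·ln(3.241×10^-4) = 0.01085 m³/s
Check: V = 1.38 m/s, Re = 5.75×10^4, f = 0.02042, h_f = 36.5 m ≈ 36.7 m ✓

Q ≈ 0.0108 m³/s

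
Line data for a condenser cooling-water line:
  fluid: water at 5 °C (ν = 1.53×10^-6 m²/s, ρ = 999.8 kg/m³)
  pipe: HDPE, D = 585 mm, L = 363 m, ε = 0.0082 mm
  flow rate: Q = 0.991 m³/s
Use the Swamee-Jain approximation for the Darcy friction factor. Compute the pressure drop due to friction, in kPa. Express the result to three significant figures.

V = 4Q/(πD²) = 4·0.991/(π·0.585²) = 3.687 m/s
Re = VD/ν = 3.687·0.585/1.53×10^-6 = 1.41×10^6 → turbulent
ε/D = 0.0082/585 = 1.40×10^-5
Swamee-Jain: f = 0.01138
h_f = f(L/D)V²/(2g) = 0.01138·(363/0.585)·3.687²/(2·9.81) = 4.893 m
Δp = ρg·h_f = 999.8·9.81·4.893 = 47.99 kPa

Δp ≈ 48.0 kPa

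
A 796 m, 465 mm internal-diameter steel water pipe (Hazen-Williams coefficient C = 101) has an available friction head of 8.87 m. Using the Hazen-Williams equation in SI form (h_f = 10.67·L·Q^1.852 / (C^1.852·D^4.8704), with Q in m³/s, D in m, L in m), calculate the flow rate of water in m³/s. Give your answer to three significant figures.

Rearranging: Q = [h_f·C^1.852·D^4.8704 / (10.67·L)]^(1/1.852)
Q = [8.87·101^1.852·0.465^4.8704 / (10.67·796)]^0.540 = 0.3312 m³/s

Q ≈ 0.331 m³/s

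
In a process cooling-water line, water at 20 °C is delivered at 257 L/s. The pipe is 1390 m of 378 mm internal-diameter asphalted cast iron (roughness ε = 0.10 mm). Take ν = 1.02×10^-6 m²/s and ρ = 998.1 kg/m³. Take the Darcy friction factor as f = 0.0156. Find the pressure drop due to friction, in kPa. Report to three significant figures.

V = 4Q/(πD²) = 4·0.257/(π·0.378²) = 2.290 m/s
h_f = f(L/D)V²/(2g) = 0.01560·(1390/0.378)·2.290²/(2·9.81) = 15.33 m
Δp = ρg·h_f = 998.1·9.81·15.33 = 150.1 kPa

Δp ≈ 150 kPa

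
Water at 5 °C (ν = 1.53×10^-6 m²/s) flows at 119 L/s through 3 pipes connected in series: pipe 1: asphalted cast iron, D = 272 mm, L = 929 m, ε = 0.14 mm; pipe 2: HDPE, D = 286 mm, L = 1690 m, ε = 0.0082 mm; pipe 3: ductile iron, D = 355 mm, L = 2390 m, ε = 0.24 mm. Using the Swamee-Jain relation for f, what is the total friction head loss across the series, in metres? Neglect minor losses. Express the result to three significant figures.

Pipe 1: V = 2.048 m/s, Re = 3.64×10^5, ε/D = 5.15×10^-4, f = 0.01818, h_1 = f(L/D)V²/2g = 13.27 m
Pipe 2: V = 1.852 m/s, Re = 3.46×10^5, ε/D = 2.87×10^-5, f = 0.01435, h_2 = f(L/D)V²/2g = 14.83 m
Pipe 3: V = 1.202 m/s, Re = 2.79×10^5, ε/D = 6.76×10^-4, f = 0.01936, h_3 = f(L/D)V²/2g = 9.601 m
Series → Q common, losses add: H = Σh = 37.71 m

H ≈ 37.7 m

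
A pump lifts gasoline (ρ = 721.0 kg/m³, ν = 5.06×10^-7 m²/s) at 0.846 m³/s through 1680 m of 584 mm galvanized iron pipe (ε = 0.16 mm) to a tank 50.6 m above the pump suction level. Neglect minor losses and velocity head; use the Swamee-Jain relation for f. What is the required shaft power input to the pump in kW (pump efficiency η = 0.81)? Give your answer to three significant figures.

V = 4Q/(πD²) = 3.158 m/s; Re = 3.65×10^6; ε/D = 2.74×10^-4; f = 0.01494
h_f = f(L/D)V²/2g = 21.85 m
Total head H = z + h_f = 50.6 + 21.85 = 72.45 m
P_hyd = ρgQH = 721.0·9.81·0.846·72.45 = 433.5 kW
P_shaft = P_hyd/η = 433.5/0.81 = 535.2 kW

P_shaft ≈ 535 kW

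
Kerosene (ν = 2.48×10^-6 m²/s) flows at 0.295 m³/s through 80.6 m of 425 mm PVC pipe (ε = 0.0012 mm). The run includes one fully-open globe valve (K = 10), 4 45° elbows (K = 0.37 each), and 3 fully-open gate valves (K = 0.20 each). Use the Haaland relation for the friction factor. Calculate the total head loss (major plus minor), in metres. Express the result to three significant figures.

V = 4Q/(πD²) = 2.079 m/s; V²/2g = 0.2204 m
Re = 3.56×10^5, ε/D = 2.82×10^-6 → f = 0.01392 (Haaland)
Major: h_f = f(L/D)·V²/2g = 0.01392·189.6·0.2204 = 0.5817 m
Minor: ΣK = 12.1; h_m = ΣK·V²/2g = 2.662 m
Total H_L = 0.5817 + 2.662 = 3.244 m

H_L ≈ 3.24 m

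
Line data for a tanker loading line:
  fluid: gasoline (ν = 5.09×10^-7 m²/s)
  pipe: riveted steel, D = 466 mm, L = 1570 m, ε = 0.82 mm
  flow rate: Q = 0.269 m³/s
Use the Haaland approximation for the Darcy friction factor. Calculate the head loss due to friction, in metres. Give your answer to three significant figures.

V = 4Q/(πD²) = 4·0.269/(π·0.466²) = 1.577 m/s
Re = VD/ν = 1.577·0.466/5.09×10^-7 = 1.44×10^6 → turbulent
ε/D = 0.82/466 = 0.00176
Haaland: f = 0.02281
h_f = f(L/D)V²/(2g) = 0.02281·(1570/0.466)·1.577²/(2·9.81) = 9.745 m

h_f ≈ 9.74 m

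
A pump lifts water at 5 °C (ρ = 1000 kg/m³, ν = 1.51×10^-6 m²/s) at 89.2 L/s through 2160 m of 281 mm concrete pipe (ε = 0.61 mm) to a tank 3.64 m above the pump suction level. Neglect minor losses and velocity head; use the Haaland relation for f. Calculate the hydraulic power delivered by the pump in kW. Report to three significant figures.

P_hyd ≈ 20.6 kW

V = 4Q/(πD²) = 1.438 m/s; Re = 2.68×10^5; ε/D = 0.00217; f = 0.02455
h_f = f(L/D)V²/2g = 19.90 m
Total head H = z + h_f = 3.64 + 19.90 = 23.54 m
P_hyd = ρgQH = 1000·9.81·0.0892·23.54 = 20.60 kW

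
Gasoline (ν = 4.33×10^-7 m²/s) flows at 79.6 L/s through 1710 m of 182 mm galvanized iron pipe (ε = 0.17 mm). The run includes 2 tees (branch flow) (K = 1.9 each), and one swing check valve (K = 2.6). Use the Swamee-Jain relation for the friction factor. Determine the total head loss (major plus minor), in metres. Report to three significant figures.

H_L ≈ 91.1 m

V = 4Q/(πD²) = 3.060 m/s; V²/2g = 0.4772 m
Re = 1.29×10^6, ε/D = 9.34×10^-4 → f = 0.01964 (Swamee-Jain)
Major: h_f = f(L/D)·V²/2g = 0.01964·9396·0.4772 = 88.06 m
Minor: ΣK = 6.40; h_m = ΣK·V²/2g = 3.054 m
Total H_L = 88.06 + 3.054 = 91.11 m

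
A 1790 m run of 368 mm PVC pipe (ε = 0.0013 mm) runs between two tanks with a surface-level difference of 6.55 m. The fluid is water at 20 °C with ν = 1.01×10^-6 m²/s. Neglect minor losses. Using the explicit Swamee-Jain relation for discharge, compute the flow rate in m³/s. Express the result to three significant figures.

Swamee-Jain (Type II): Q = -0.965·√(gD⁵h_f/L)·ln[ε/(3.7D) + √(3.17ν²L/(gD³h_f))]
√(gD⁵h_f/L) = √(9.81·0.368⁵·6.55/1790) = 0.01556
ε/(3.7D) = 9.55×10^-7; √(3.17ν²L/(gD³h_f)) = 4.25×10^-5
Q = -0.965·0.01556·ln(4.347×10^-5) = 0.1509 m³/s
Check: V = 1.42 m/s, Re = 5.17×10^5, f = 0.01307, h_f = 6.52 m ≈ 6.55 m ✓

Q ≈ 0.151 m³/s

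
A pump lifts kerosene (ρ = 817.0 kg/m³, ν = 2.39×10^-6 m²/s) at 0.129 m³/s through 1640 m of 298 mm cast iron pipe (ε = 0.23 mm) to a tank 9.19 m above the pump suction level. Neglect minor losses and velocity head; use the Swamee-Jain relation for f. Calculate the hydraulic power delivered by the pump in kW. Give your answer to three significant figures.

P_hyd ≈ 29.4 kW

V = 4Q/(πD²) = 1.850 m/s; Re = 2.31×10^5; ε/D = 7.72×10^-4; f = 0.02005
h_f = f(L/D)V²/2g = 19.24 m
Total head H = z + h_f = 9.19 + 19.24 = 28.43 m
P_hyd = ρgQH = 817.0·9.81·0.129·28.43 = 29.39 kW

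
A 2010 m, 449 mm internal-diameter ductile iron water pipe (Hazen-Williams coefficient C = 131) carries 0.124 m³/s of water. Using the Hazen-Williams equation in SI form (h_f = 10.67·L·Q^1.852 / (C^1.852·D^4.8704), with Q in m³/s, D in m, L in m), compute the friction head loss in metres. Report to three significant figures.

h_f ≈ 2.66 m

h_f = 10.67·2010·0.124^1.852 / (131^1.852·0.449^4.8704) = 2.660 m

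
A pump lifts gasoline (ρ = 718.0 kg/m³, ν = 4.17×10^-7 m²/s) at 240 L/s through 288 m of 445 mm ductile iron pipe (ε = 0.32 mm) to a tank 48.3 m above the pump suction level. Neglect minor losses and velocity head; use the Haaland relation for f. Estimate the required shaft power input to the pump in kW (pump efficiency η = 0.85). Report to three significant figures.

V = 4Q/(πD²) = 1.543 m/s; Re = 1.65×10^6; ε/D = 7.19×10^-4; f = 0.01839
h_f = f(L/D)V²/2g = 1.445 m
Total head H = z + h_f = 48.3 + 1.445 = 49.74 m
P_hyd = ρgQH = 718.0·9.81·0.240·49.74 = 84.09 kW
P_shaft = P_hyd/η = 84.09/0.85 = 98.93 kW

P_shaft ≈ 98.9 kW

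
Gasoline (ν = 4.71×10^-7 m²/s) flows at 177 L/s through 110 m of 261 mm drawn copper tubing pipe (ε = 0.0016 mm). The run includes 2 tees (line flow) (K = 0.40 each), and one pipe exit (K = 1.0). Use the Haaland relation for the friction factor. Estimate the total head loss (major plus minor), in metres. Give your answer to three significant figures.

V = 4Q/(πD²) = 3.308 m/s; V²/2g = 0.5578 m
Re = 1.83×10^6, ε/D = 6.13×10^-6 → f = 0.01065 (Haaland)
Major: h_f = f(L/D)·V²/2g = 0.01065·421.5·0.5578 = 2.505 m
Minor: ΣK = 1.80; h_m = ΣK·V²/2g = 1.004 m
Total H_L = 2.505 + 1.004 = 3.509 m

H_L ≈ 3.51 m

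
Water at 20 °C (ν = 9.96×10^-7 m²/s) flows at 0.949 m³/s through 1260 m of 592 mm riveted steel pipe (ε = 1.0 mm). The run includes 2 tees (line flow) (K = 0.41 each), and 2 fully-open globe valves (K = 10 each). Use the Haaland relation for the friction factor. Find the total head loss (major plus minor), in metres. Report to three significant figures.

V = 4Q/(πD²) = 3.448 m/s; V²/2g = 0.6059 m
Re = 2.05×10^6, ε/D = 0.00169 → f = 0.02254 (Haaland)
Major: h_f = f(L/D)·V²/2g = 0.02254·2128·0.6059 = 29.06 m
Minor: ΣK = 20.8; h_m = ΣK·V²/2g = 12.61 m
Total H_L = 29.06 + 12.61 = 41.68 m

H_L ≈ 41.7 m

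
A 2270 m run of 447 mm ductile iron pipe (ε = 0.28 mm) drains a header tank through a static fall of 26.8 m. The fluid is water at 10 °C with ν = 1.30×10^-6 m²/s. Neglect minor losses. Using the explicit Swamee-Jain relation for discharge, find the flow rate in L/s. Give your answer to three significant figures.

Q ≈ 375 L/s

Swamee-Jain (Type II): Q = -0.965·√(gD⁵h_f/L)·ln[ε/(3.7D) + √(3.17ν²L/(gD³h_f))]
√(gD⁵h_f/L) = √(9.81·0.447⁵·26.8/2270) = 0.04546
ε/(3.7D) = 1.69×10^-4; √(3.17ν²L/(gD³h_f)) = 2.28×10^-5
Q = -0.965·0.04546·ln(1.921×10^-4) = 0.3754 m³/s
Check: V = 2.39 m/s, Re = 8.23×10^5, f = 0.01820, h_f = 27.0 m ≈ 26.8 m ✓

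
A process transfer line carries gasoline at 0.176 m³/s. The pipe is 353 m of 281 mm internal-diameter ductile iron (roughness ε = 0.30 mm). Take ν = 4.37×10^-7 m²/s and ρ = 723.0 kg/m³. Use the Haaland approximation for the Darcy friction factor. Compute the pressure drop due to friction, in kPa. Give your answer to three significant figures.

V = 4Q/(πD²) = 4·0.176/(π·0.281²) = 2.838 m/s
Re = VD/ν = 2.838·0.281/4.37×10^-7 = 1.82×10^6 → turbulent
ε/D = 0.30/281 = 0.00107
Haaland: f = 0.02013
h_f = f(L/D)V²/(2g) = 0.02013·(353/0.281)·2.838²/(2·9.81) = 10.38 m
Δp = ρg·h_f = 723.0·9.81·10.38 = 73.64 kPa

Δp ≈ 73.6 kPa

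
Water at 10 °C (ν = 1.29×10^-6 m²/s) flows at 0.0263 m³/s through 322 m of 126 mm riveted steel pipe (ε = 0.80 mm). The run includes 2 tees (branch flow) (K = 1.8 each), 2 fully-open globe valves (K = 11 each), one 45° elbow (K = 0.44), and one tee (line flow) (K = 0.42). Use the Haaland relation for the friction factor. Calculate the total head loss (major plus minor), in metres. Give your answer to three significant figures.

H_L ≈ 25.2 m

V = 4Q/(πD²) = 2.109 m/s; V²/2g = 0.2268 m
Re = 2.06×10^5, ε/D = 0.00635 → f = 0.03311 (Haaland)
Major: h_f = f(L/D)·V²/2g = 0.03311·2556·0.2268 = 19.19 m
Minor: ΣK = 26.5; h_m = ΣK·V²/2g = 6.000 m
Total H_L = 19.19 + 6.000 = 25.19 m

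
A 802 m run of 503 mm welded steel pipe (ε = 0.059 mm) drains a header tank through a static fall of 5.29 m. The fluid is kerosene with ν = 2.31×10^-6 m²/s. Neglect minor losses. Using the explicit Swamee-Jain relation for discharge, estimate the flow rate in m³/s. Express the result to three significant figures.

Q ≈ 0.417 m³/s

Swamee-Jain (Type II): Q = -0.965·√(gD⁵h_f/L)·ln[ε/(3.7D) + √(3.17ν²L/(gD³h_f))]
√(gD⁵h_f/L) = √(9.81·0.503⁵·5.29/802) = 0.04565
ε/(3.7D) = 3.17×10^-5; √(3.17ν²L/(gD³h_f)) = 4.53×10^-5
Q = -0.965·0.04565·ln(7.702×10^-5) = 0.4172 m³/s
Check: V = 2.10 m/s, Re = 4.57×10^5, f = 0.01481, h_f = 5.31 m ≈ 5.29 m ✓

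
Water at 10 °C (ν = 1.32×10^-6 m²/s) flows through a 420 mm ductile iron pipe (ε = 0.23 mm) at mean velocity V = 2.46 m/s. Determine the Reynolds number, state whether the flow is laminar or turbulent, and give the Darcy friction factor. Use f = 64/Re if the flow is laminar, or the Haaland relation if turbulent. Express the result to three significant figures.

Re = VD/ν = 2.460·0.420/1.32×10^-6 = 7.83×10^5
Re > 4000 → turbulent; ε/D = 5.48×10^-4
Haaland: f = 0.01760

Re ≈ 7.83×10^5; turbulent; f ≈ 0.0176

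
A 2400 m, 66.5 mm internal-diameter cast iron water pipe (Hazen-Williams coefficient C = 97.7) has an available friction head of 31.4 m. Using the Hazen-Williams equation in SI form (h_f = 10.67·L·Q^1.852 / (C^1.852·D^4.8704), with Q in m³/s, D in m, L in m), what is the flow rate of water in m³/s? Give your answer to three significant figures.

Rearranging: Q = [h_f·C^1.852·D^4.8704 / (10.67·L)]^(1/1.852)
Q = [31.4·97.7^1.852·0.0665^4.8704 / (10.67·2400)]^0.540 = 0.002099 m³/s

Q ≈ 0.00210 m³/s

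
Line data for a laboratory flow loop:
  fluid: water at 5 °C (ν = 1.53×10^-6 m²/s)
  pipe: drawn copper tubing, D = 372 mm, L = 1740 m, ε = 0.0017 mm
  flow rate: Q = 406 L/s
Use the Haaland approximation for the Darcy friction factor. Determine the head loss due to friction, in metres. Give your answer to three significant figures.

V = 4Q/(πD²) = 4·0.406/(π·0.372²) = 3.736 m/s
Re = VD/ν = 3.736·0.372/1.53×10^-6 = 9.08×10^5 → turbulent
ε/D = 0.0017/372 = 4.57×10^-6
Haaland: f = 0.01185
h_f = f(L/D)V²/(2g) = 0.01185·(1740/0.372)·3.736²/(2·9.81) = 39.42 m

h_f ≈ 39.4 m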